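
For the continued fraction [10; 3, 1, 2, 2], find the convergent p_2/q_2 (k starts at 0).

41/4

Using pₖ = aₖpₖ₋₁ + pₖ₋₂, qₖ = aₖqₖ₋₁ + qₖ₋₂ (with p₋₁=1, p₋₂=0, q₋₁=0, q₋₂=1):
  k=0: a=10, p=10, q=1
  k=1: a=3, p=31, q=3
  k=2: a=1, p=41, q=4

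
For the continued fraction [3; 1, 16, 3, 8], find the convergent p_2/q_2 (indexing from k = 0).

Using pₖ = aₖpₖ₋₁ + pₖ₋₂, qₖ = aₖqₖ₋₁ + qₖ₋₂ (with p₋₁=1, p₋₂=0, q₋₁=0, q₋₂=1):
  k=0: a=3, p=3, q=1
  k=1: a=1, p=4, q=1
  k=2: a=16, p=67, q=17

67/17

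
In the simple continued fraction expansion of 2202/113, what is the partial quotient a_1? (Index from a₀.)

2202 = 19·113 + 55   →  a_0 = 19
113 = 2·55 + 3   →  a_1 = 2

2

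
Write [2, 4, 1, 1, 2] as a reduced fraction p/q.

51/23

Fold from the inside: start with 2/1.
  1 + 1/2 = 3/2
  1 + 2/3 = 5/3
  4 + 3/5 = 23/5
  2 + 5/23 = 51/23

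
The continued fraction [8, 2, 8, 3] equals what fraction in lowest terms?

449/53

Fold from the inside: start with 3/1.
  8 + 1/3 = 25/3
  2 + 3/25 = 53/25
  8 + 25/53 = 449/53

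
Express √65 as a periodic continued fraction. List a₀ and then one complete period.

a₀ = ⌊√65⌋ = 8.

[8; 16]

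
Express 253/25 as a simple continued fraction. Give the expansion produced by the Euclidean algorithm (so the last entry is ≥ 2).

[10; 8, 3]

253 = 10·25 + 3
25 = 8·3 + 1
3 = 3·1 + 0  (stop)
So 253/25 = [10; 8, 3].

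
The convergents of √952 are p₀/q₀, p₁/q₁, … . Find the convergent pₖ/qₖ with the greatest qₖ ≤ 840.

√952 = [30; 1, 5, 1, 6, 1, 5, 1, 60, …] (period length 8).
Convergents:
  p_0/q_0 = 30/1
  p_1/q_1 = 31/1
  p_2/q_2 = 185/6
  p_3/q_3 = 216/7
  p_4/q_4 = 1481/48
  p_5/q_5 = 1697/55
  p_6/q_6 = 9966/323
  p_7/q_7 = 11663/378
  p_8/q_8 = 709746/23003
q_7 = 378 ≤ 840 < 23003 = q_8, so the answer is 11663/378.

11663/378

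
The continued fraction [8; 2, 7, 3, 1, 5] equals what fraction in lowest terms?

3023/357

Using pₖ = aₖpₖ₋₁ + pₖ₋₂ and qₖ = aₖqₖ₋₁ + qₖ₋₂:
  k=0: a=8, p=8, q=1
  k=1: a=2, p=17, q=2
  k=2: a=7, p=127, q=15
  k=3: a=3, p=398, q=47
  k=4: a=1, p=525, q=62
  k=5: a=5, p=3023, q=357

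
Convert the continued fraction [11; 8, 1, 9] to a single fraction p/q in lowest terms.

Using pₖ = aₖpₖ₋₁ + pₖ₋₂ and qₖ = aₖqₖ₋₁ + qₖ₋₂:
  k=0: a=11, p=11, q=1
  k=1: a=8, p=89, q=8
  k=2: a=1, p=100, q=9
  k=3: a=9, p=989, q=89

989/89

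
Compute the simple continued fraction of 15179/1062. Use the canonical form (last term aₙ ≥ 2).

[14; 3, 2, 2, 2, 3, 3, 2]

15179 = 14×1062 + 311
1062 = 3×311 + 129
311 = 2×129 + 53
129 = 2×53 + 23
53 = 2×23 + 7
23 = 3×7 + 2
7 = 3×2 + 1
2 = 2×1 + 0  (stop)
So 15179/1062 = [14; 3, 2, 2, 2, 3, 3, 2].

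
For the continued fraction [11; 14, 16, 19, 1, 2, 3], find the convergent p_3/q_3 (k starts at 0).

47484/4289

Using pₖ = aₖpₖ₋₁ + pₖ₋₂, qₖ = aₖqₖ₋₁ + qₖ₋₂ (with p₋₁=1, p₋₂=0, q₋₁=0, q₋₂=1):
  k=0: a=11, p=11, q=1
  k=1: a=14, p=155, q=14
  k=2: a=16, p=2491, q=225
  k=3: a=19, p=47484, q=4289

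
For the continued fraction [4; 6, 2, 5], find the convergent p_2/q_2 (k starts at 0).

54/13

Using pₖ = aₖpₖ₋₁ + pₖ₋₂, qₖ = aₖqₖ₋₁ + qₖ₋₂ (with p₋₁=1, p₋₂=0, q₋₁=0, q₋₂=1):
  k=0: a=4, p=4, q=1
  k=1: a=6, p=25, q=6
  k=2: a=2, p=54, q=13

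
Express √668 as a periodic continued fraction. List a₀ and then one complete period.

[25; 1, 5, 2, 12, 2, 5, 1, 50]

a₀ = ⌊√668⌋ = 25.
With m₀=0, d₀=1 and mₖ₊₁ = dₖaₖ − mₖ, dₖ₊₁ = (n − mₖ₊₁²)/dₖ, aₖ₊₁ = ⌊(a₀+mₖ₊₁)/dₖ₊₁⌋:
  k=1: m=25, d=43, a=1
  k=2: m=18, d=8, a=5
  k=3: m=22, d=23, a=2
  k=4: m=24, d=4, a=12
  k=5: m=24, d=23, a=2
  k=6: m=22, d=8, a=5
  k=7: m=18, d=43, a=1
  k=8: m=25, d=1, a=50
d=1 and a=2a₀=50 at k=8, so the next step gives (m, d) = (25, 43) again — its k=1 value — and the period has length 8.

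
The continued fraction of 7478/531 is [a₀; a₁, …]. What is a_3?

7478 = 14·531 + 44   →  a_0 = 14
531 = 12·44 + 3   →  a_1 = 12
44 = 14·3 + 2   →  a_2 = 14
3 = 1·2 + 1   →  a_3 = 1

1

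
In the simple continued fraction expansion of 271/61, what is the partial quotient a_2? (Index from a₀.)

271 = 4·61 + 27   →  a_0 = 4
61 = 2·27 + 7   →  a_1 = 2
27 = 3·7 + 6   →  a_2 = 3

3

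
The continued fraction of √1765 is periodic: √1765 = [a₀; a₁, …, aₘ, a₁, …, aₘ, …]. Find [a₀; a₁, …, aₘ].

a₀ = ⌊√1765⌋ = 42.
With m₀=0, d₀=1 and mₖ₊₁ = dₖaₖ − mₖ, dₖ₊₁ = (n − mₖ₊₁²)/dₖ, aₖ₊₁ = ⌊(a₀+mₖ₊₁)/dₖ₊₁⌋:
  k=1: m=42, d=1, a=84
d=1 and a=2a₀=84 at k=1, so the next step gives (m, d) = (42, 1) again — its k=1 value — and the period has length 1.

[42; 84]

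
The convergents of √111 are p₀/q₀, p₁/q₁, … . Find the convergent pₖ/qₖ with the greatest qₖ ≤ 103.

√111 = [10; 1, 1, 6, 1, 1, 20, …] (period length 6).
Convergents:
  p_0/q_0 = 10/1
  p_1/q_1 = 11/1
  p_2/q_2 = 21/2
  p_3/q_3 = 137/13
  p_4/q_4 = 158/15
  p_5/q_5 = 295/28
  p_6/q_6 = 6058/575
q_5 = 28 ≤ 103 < 575 = q_6, so the answer is 295/28.

295/28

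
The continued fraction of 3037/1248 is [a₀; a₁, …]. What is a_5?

3037 = 2·1248 + 541   →  a_0 = 2
1248 = 2·541 + 166   →  a_1 = 2
541 = 3·166 + 43   →  a_2 = 3
166 = 3·43 + 37   →  a_3 = 3
43 = 1·37 + 6   →  a_4 = 1
37 = 6·6 + 1   →  a_5 = 6

6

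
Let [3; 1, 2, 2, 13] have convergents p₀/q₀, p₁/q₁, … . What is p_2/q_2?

Using pₖ = aₖpₖ₋₁ + pₖ₋₂, qₖ = aₖqₖ₋₁ + qₖ₋₂ (with p₋₁=1, p₋₂=0, q₋₁=0, q₋₂=1):
  k=0: a=3, p=3, q=1
  k=1: a=1, p=4, q=1
  k=2: a=2, p=11, q=3

11/3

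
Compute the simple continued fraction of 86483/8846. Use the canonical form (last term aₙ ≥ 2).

[9; 1, 3, 2, 9, 3, 2, 14]

86483 = 9*8846 + 6869
8846 = 1*6869 + 1977
6869 = 3*1977 + 938
1977 = 2*938 + 101
938 = 9*101 + 29
101 = 3*29 + 14
29 = 2*14 + 1
14 = 14*1 + 0  (stop)
So 86483/8846 = [9; 1, 3, 2, 9, 3, 2, 14].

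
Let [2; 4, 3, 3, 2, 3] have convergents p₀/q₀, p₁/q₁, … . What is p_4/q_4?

Using pₖ = aₖpₖ₋₁ + pₖ₋₂, qₖ = aₖqₖ₋₁ + qₖ₋₂ (with p₋₁=1, p₋₂=0, q₋₁=0, q₋₂=1):
  k=0: a=2, p=2, q=1
  k=1: a=4, p=9, q=4
  k=2: a=3, p=29, q=13
  k=3: a=3, p=96, q=43
  k=4: a=2, p=221, q=99

221/99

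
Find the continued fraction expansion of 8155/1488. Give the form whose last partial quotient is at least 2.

[5; 2, 12, 3, 19]

8155 = 5·1488 + 715
1488 = 2·715 + 58
715 = 12·58 + 19
58 = 3·19 + 1
19 = 19·1 + 0  (stop)
So 8155/1488 = [5; 2, 12, 3, 19].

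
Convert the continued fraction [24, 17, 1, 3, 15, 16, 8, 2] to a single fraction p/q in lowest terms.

Fold from the inside: start with 2/1.
  8 + 1/2 = 17/2
  16 + 2/17 = 274/17
  15 + 17/274 = 4127/274
  3 + 274/4127 = 12655/4127
  1 + 4127/12655 = 16782/12655
  17 + 12655/16782 = 297949/16782
  24 + 16782/297949 = 7167558/297949

7167558/297949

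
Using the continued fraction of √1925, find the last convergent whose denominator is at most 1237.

30844/703

√1925 = [43; 1, 6, 1, 86, …] (period length 4).
Convergents:
  p_0/q_0 = 43/1
  p_1/q_1 = 44/1
  p_2/q_2 = 307/7
  p_3/q_3 = 351/8
  p_4/q_4 = 30493/695
  p_5/q_5 = 30844/703
  p_6/q_6 = 215557/4913
q_5 = 703 ≤ 1237 < 4913 = q_6, so the answer is 30844/703.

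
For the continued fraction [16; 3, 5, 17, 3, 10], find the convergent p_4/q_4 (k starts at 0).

13719/841

Using pₖ = aₖpₖ₋₁ + pₖ₋₂, qₖ = aₖqₖ₋₁ + qₖ₋₂ (with p₋₁=1, p₋₂=0, q₋₁=0, q₋₂=1):
  k=0: a=16, p=16, q=1
  k=1: a=3, p=49, q=3
  k=2: a=5, p=261, q=16
  k=3: a=17, p=4486, q=275
  k=4: a=3, p=13719, q=841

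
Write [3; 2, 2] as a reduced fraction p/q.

Using pₖ = aₖpₖ₋₁ + pₖ₋₂ and qₖ = aₖqₖ₋₁ + qₖ₋₂:
  k=0: a=3, p=3, q=1
  k=1: a=2, p=7, q=2
  k=2: a=2, p=17, q=5

17/5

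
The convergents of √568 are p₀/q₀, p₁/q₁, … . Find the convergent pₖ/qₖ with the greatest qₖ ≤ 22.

143/6

√568 = [23; 1, 4, 1, 46, …] (period length 4).
Convergents:
  p_0/q_0 = 23/1
  p_1/q_1 = 24/1
  p_2/q_2 = 119/5
  p_3/q_3 = 143/6
  p_4/q_4 = 6697/281
q_3 = 6 ≤ 22 < 281 = q_4, so the answer is 143/6.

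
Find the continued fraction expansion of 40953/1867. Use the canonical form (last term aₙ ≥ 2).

[21; 1, 14, 2, 3, 17]

40953 = 21*1867 + 1746
1867 = 1*1746 + 121
1746 = 14*121 + 52
121 = 2*52 + 17
52 = 3*17 + 1
17 = 17*1 + 0  (stop)
So 40953/1867 = [21; 1, 14, 2, 3, 17].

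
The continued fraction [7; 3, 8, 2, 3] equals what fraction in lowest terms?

1347/184

Using pₖ = aₖpₖ₋₁ + pₖ₋₂ and qₖ = aₖqₖ₋₁ + qₖ₋₂:
  k=0: a=7, p=7, q=1
  k=1: a=3, p=22, q=3
  k=2: a=8, p=183, q=25
  k=3: a=2, p=388, q=53
  k=4: a=3, p=1347, q=184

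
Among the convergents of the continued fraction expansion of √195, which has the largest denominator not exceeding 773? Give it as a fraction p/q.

√195 = [13; 1, 26, …] (period length 2).
Convergents:
  p_0/q_0 = 13/1
  p_1/q_1 = 14/1
  p_2/q_2 = 377/27
  p_3/q_3 = 391/28
  p_4/q_4 = 10543/755
  p_5/q_5 = 10934/783
q_4 = 755 ≤ 773 < 783 = q_5, so the answer is 10543/755.

10543/755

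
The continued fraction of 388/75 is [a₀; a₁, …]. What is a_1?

5

388 = 5·75 + 13   →  a_0 = 5
75 = 5·13 + 10   →  a_1 = 5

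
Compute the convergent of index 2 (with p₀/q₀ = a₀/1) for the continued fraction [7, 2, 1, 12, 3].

22/3

Using pₖ = aₖpₖ₋₁ + pₖ₋₂, qₖ = aₖqₖ₋₁ + qₖ₋₂ (with p₋₁=1, p₋₂=0, q₋₁=0, q₋₂=1):
  k=0: a=7, p=7, q=1
  k=1: a=2, p=15, q=2
  k=2: a=1, p=22, q=3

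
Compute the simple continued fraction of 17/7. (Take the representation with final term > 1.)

17 = 2·7 + 3
7 = 2·3 + 1
3 = 3·1 + 0  (stop)
So 17/7 = [2; 2, 3].

[2; 2, 3]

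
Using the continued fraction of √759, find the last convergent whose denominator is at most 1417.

√759 = [27; 1, 1, 4, 1, 1, 54, …] (period length 6).
Convergents:
  p_0/q_0 = 27/1
  p_1/q_1 = 28/1
  p_2/q_2 = 55/2
  p_3/q_3 = 248/9
  p_4/q_4 = 303/11
  p_5/q_5 = 551/20
  p_6/q_6 = 30057/1091
  p_7/q_7 = 30608/1111
  p_8/q_8 = 60665/2202
q_7 = 1111 ≤ 1417 < 2202 = q_8, so the answer is 30608/1111.

30608/1111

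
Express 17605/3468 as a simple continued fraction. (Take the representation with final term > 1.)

17605 = 5×3468 + 265
3468 = 13×265 + 23
265 = 11×23 + 12
23 = 1×12 + 11
12 = 1×11 + 1
11 = 11×1 + 0  (stop)
So 17605/3468 = [5; 13, 11, 1, 1, 11].

[5; 13, 11, 1, 1, 11]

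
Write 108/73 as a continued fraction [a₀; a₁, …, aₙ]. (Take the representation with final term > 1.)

[1; 2, 11, 1, 2]

108 = 1·73 + 35
73 = 2·35 + 3
35 = 11·3 + 2
3 = 1·2 + 1
2 = 2·1 + 0  (stop)
So 108/73 = [1; 2, 11, 1, 2].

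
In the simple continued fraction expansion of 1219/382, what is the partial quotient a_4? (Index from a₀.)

1219 = 3·382 + 73   →  a_0 = 3
382 = 5·73 + 17   →  a_1 = 5
73 = 4·17 + 5   →  a_2 = 4
17 = 3·5 + 2   →  a_3 = 3
5 = 2·2 + 1   →  a_4 = 2

2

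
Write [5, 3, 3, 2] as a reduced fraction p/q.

122/23

Fold from the inside: start with 2/1.
  3 + 1/2 = 7/2
  3 + 2/7 = 23/7
  5 + 7/23 = 122/23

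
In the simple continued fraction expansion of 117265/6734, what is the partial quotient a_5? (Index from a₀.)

15

117265 = 17·6734 + 2787   →  a_0 = 17
6734 = 2·2787 + 1160   →  a_1 = 2
2787 = 2·1160 + 467   →  a_2 = 2
1160 = 2·467 + 226   →  a_3 = 2
467 = 2·226 + 15   →  a_4 = 2
226 = 15·15 + 1   →  a_5 = 15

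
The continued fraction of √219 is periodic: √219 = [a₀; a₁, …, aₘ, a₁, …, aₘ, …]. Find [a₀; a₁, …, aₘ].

[14; 1, 3, 1, 28]

a₀ = ⌊√219⌋ = 14.
With m₀=0, d₀=1 and mₖ₊₁ = dₖaₖ − mₖ, dₖ₊₁ = (n − mₖ₊₁²)/dₖ, aₖ₊₁ = ⌊(a₀+mₖ₊₁)/dₖ₊₁⌋:
  k=1: m=14, d=23, a=1
  k=2: m=9, d=6, a=3
  k=3: m=9, d=23, a=1
  k=4: m=14, d=1, a=28
d=1 and a=2a₀=28 at k=4, so the next step gives (m, d) = (14, 23) again — its k=1 value — and the period has length 4.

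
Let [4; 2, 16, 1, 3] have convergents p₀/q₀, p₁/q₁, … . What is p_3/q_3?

157/35

Using pₖ = aₖpₖ₋₁ + pₖ₋₂, qₖ = aₖqₖ₋₁ + qₖ₋₂ (with p₋₁=1, p₋₂=0, q₋₁=0, q₋₂=1):
  k=0: a=4, p=4, q=1
  k=1: a=2, p=9, q=2
  k=2: a=16, p=148, q=33
  k=3: a=1, p=157, q=35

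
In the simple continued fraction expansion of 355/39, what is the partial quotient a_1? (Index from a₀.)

9

355 = 9·39 + 4   →  a_0 = 9
39 = 9·4 + 3   →  a_1 = 9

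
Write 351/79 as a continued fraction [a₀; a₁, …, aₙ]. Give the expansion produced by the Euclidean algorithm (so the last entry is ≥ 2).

[4; 2, 3, 1, 8]

351 = 4·79 + 35
79 = 2·35 + 9
35 = 3·9 + 8
9 = 1·8 + 1
8 = 8·1 + 0  (stop)
So 351/79 = [4; 2, 3, 1, 8].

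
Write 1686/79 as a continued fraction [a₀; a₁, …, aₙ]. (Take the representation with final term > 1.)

[21; 2, 1, 12, 2]

1686 = 21·79 + 27
79 = 2·27 + 25
27 = 1·25 + 2
25 = 12·2 + 1
2 = 2·1 + 0  (stop)
So 1686/79 = [21; 2, 1, 12, 2].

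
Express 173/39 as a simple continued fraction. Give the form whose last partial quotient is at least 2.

173 = 4*39 + 17
39 = 2*17 + 5
17 = 3*5 + 2
5 = 2*2 + 1
2 = 2*1 + 0  (stop)
So 173/39 = [4; 2, 3, 2, 2].

[4; 2, 3, 2, 2]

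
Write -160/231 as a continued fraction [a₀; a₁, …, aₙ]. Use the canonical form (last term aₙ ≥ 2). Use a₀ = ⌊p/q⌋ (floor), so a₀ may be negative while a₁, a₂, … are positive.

-160 = -1·231 + 71
231 = 3·71 + 18
71 = 3·18 + 17
18 = 1·17 + 1
17 = 17·1 + 0  (stop)
So -160/231 = [-1; 3, 3, 1, 17].

[-1; 3, 3, 1, 17]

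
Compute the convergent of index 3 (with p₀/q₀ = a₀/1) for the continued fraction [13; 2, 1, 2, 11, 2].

107/8

Using pₖ = aₖpₖ₋₁ + pₖ₋₂, qₖ = aₖqₖ₋₁ + qₖ₋₂ (with p₋₁=1, p₋₂=0, q₋₁=0, q₋₂=1):
  k=0: a=13, p=13, q=1
  k=1: a=2, p=27, q=2
  k=2: a=1, p=40, q=3
  k=3: a=2, p=107, q=8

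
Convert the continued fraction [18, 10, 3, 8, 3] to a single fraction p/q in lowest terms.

14568/805

Using pₖ = aₖpₖ₋₁ + pₖ₋₂ and qₖ = aₖqₖ₋₁ + qₖ₋₂:
  k=0: a=18, p=18, q=1
  k=1: a=10, p=181, q=10
  k=2: a=3, p=561, q=31
  k=3: a=8, p=4669, q=258
  k=4: a=3, p=14568, q=805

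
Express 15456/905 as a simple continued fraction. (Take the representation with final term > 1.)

[17; 12, 1, 2, 1, 17]

15456 = 17×905 + 71
905 = 12×71 + 53
71 = 1×53 + 18
53 = 2×18 + 17
18 = 1×17 + 1
17 = 17×1 + 0  (stop)
So 15456/905 = [17; 12, 1, 2, 1, 17].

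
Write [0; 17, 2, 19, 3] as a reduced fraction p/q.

119/2081

Fold from the inside: start with 3/1.
  19 + 1/3 = 58/3
  2 + 3/58 = 119/58
  17 + 58/119 = 2081/119
  0 + 119/2081 = 119/2081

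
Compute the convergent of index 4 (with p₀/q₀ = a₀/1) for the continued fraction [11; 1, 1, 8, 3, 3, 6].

611/53

Using pₖ = aₖpₖ₋₁ + pₖ₋₂, qₖ = aₖqₖ₋₁ + qₖ₋₂ (with p₋₁=1, p₋₂=0, q₋₁=0, q₋₂=1):
  k=0: a=11, p=11, q=1
  k=1: a=1, p=12, q=1
  k=2: a=1, p=23, q=2
  k=3: a=8, p=196, q=17
  k=4: a=3, p=611, q=53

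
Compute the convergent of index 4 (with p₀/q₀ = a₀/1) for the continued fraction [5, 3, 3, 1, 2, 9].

Using pₖ = aₖpₖ₋₁ + pₖ₋₂, qₖ = aₖqₖ₋₁ + qₖ₋₂ (with p₋₁=1, p₋₂=0, q₋₁=0, q₋₂=1):
  k=0: a=5, p=5, q=1
  k=1: a=3, p=16, q=3
  k=2: a=3, p=53, q=10
  k=3: a=1, p=69, q=13
  k=4: a=2, p=191, q=36

191/36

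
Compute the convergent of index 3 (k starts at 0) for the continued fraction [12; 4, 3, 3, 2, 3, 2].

Using pₖ = aₖpₖ₋₁ + pₖ₋₂, qₖ = aₖqₖ₋₁ + qₖ₋₂ (with p₋₁=1, p₋₂=0, q₋₁=0, q₋₂=1):
  k=0: a=12, p=12, q=1
  k=1: a=4, p=49, q=4
  k=2: a=3, p=159, q=13
  k=3: a=3, p=526, q=43

526/43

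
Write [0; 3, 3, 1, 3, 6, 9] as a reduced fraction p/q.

861/2812

Using pₖ = aₖpₖ₋₁ + pₖ₋₂ and qₖ = aₖqₖ₋₁ + qₖ₋₂:
  k=0: a=0, p=0, q=1
  k=1: a=3, p=1, q=3
  k=2: a=3, p=3, q=10
  k=3: a=1, p=4, q=13
  k=4: a=3, p=15, q=49
  k=5: a=6, p=94, q=307
  k=6: a=9, p=861, q=2812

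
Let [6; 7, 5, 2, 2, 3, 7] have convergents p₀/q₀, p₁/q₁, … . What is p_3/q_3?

485/79

Using pₖ = aₖpₖ₋₁ + pₖ₋₂, qₖ = aₖqₖ₋₁ + qₖ₋₂ (with p₋₁=1, p₋₂=0, q₋₁=0, q₋₂=1):
  k=0: a=6, p=6, q=1
  k=1: a=7, p=43, q=7
  k=2: a=5, p=221, q=36
  k=3: a=2, p=485, q=79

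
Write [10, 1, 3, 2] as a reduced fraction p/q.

97/9

Fold from the inside: start with 2/1.
  3 + 1/2 = 7/2
  1 + 2/7 = 9/7
  10 + 7/9 = 97/9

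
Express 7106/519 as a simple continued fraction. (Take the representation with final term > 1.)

7106 = 13·519 + 359
519 = 1·359 + 160
359 = 2·160 + 39
160 = 4·39 + 4
39 = 9·4 + 3
4 = 1·3 + 1
3 = 3·1 + 0  (stop)
So 7106/519 = [13; 1, 2, 4, 9, 1, 3].

[13; 1, 2, 4, 9, 1, 3]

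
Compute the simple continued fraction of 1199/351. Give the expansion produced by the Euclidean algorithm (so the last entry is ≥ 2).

[3; 2, 2, 2, 9, 3]

1199 = 3×351 + 146
351 = 2×146 + 59
146 = 2×59 + 28
59 = 2×28 + 3
28 = 9×3 + 1
3 = 3×1 + 0  (stop)
So 1199/351 = [3; 2, 2, 2, 9, 3].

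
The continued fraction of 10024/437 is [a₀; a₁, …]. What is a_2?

10024 = 22·437 + 410   →  a_0 = 22
437 = 1·410 + 27   →  a_1 = 1
410 = 15·27 + 5   →  a_2 = 15

15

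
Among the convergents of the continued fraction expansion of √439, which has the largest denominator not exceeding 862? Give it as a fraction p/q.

18019/860

√439 = [20; 1, 19, 1, 40, …] (period length 4).
Convergents:
  p_0/q_0 = 20/1
  p_1/q_1 = 21/1
  p_2/q_2 = 419/20
  p_3/q_3 = 440/21
  p_4/q_4 = 18019/860
  p_5/q_5 = 18459/881
q_4 = 860 ≤ 862 < 881 = q_5, so the answer is 18019/860.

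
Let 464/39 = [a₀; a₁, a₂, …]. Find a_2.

464 = 11·39 + 35   →  a_0 = 11
39 = 1·35 + 4   →  a_1 = 1
35 = 8·4 + 3   →  a_2 = 8

8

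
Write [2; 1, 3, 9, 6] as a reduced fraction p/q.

Fold from the inside: start with 6/1.
  9 + 1/6 = 55/6
  3 + 6/55 = 171/55
  1 + 55/171 = 226/171
  2 + 171/226 = 623/226

623/226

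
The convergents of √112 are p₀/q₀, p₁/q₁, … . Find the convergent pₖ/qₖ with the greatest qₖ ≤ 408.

2741/259

√112 = [10; 1, 1, 2, 1, 1, 20, …] (period length 6).
Convergents:
  p_0/q_0 = 10/1
  p_1/q_1 = 11/1
  p_2/q_2 = 21/2
  p_3/q_3 = 53/5
  p_4/q_4 = 74/7
  p_5/q_5 = 127/12
  p_6/q_6 = 2614/247
  p_7/q_7 = 2741/259
  p_8/q_8 = 5355/506
q_7 = 259 ≤ 408 < 506 = q_8, so the answer is 2741/259.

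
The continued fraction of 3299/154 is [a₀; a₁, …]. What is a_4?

3299 = 21·154 + 65   →  a_0 = 21
154 = 2·65 + 24   →  a_1 = 2
65 = 2·24 + 17   →  a_2 = 2
24 = 1·17 + 7   →  a_3 = 1
17 = 2·7 + 3   →  a_4 = 2

2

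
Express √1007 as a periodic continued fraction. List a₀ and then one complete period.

a₀ = ⌊√1007⌋ = 31.
With m₀=0, d₀=1 and mₖ₊₁ = dₖaₖ − mₖ, dₖ₊₁ = (n − mₖ₊₁²)/dₖ, aₖ₊₁ = ⌊(a₀+mₖ₊₁)/dₖ₊₁⌋:
  k=1: m=31, d=46, a=1
  k=2: m=15, d=17, a=2
  k=3: m=19, d=38, a=1
  k=4: m=19, d=17, a=2
  k=5: m=15, d=46, a=1
  k=6: m=31, d=1, a=62
d=1 and a=2a₀=62 at k=6, so the next step gives (m, d) = (31, 46) again — its k=1 value — and the period has length 6.

[31; 1, 2, 1, 2, 1, 62]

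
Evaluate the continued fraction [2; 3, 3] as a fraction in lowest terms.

23/10

Fold from the inside: start with 3/1.
  3 + 1/3 = 10/3
  2 + 3/10 = 23/10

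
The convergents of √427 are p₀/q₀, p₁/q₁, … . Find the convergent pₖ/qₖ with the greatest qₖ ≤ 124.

√427 = [20; 1, 1, 1, 40, …] (period length 4).
Convergents:
  p_0/q_0 = 20/1
  p_1/q_1 = 21/1
  p_2/q_2 = 41/2
  p_3/q_3 = 62/3
  p_4/q_4 = 2521/122
  p_5/q_5 = 2583/125
q_4 = 122 ≤ 124 < 125 = q_5, so the answer is 2521/122.

2521/122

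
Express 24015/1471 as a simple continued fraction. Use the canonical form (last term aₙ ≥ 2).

[16; 3, 14, 11, 3]

24015 = 16×1471 + 479
1471 = 3×479 + 34
479 = 14×34 + 3
34 = 11×3 + 1
3 = 3×1 + 0  (stop)
So 24015/1471 = [16; 3, 14, 11, 3].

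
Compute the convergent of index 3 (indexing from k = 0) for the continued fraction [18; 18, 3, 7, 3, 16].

7276/403

Using pₖ = aₖpₖ₋₁ + pₖ₋₂, qₖ = aₖqₖ₋₁ + qₖ₋₂ (with p₋₁=1, p₋₂=0, q₋₁=0, q₋₂=1):
  k=0: a=18, p=18, q=1
  k=1: a=18, p=325, q=18
  k=2: a=3, p=993, q=55
  k=3: a=7, p=7276, q=403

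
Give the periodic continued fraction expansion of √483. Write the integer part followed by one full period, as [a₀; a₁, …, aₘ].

a₀ = ⌊√483⌋ = 21.

[21; 1, 42]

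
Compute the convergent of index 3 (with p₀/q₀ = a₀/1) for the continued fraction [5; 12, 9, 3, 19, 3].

1723/339

Using pₖ = aₖpₖ₋₁ + pₖ₋₂, qₖ = aₖqₖ₋₁ + qₖ₋₂ (with p₋₁=1, p₋₂=0, q₋₁=0, q₋₂=1):
  k=0: a=5, p=5, q=1
  k=1: a=12, p=61, q=12
  k=2: a=9, p=554, q=109
  k=3: a=3, p=1723, q=339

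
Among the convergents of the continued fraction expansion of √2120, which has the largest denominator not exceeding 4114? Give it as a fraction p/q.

97474/2117

√2120 = [46; 23, 92, …] (period length 2).
Convergents:
  p_0/q_0 = 46/1
  p_1/q_1 = 1059/23
  p_2/q_2 = 97474/2117
  p_3/q_3 = 2242961/48714
q_2 = 2117 ≤ 4114 < 48714 = q_3, so the answer is 97474/2117.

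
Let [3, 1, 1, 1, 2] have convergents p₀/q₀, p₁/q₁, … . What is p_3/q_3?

Using pₖ = aₖpₖ₋₁ + pₖ₋₂, qₖ = aₖqₖ₋₁ + qₖ₋₂ (with p₋₁=1, p₋₂=0, q₋₁=0, q₋₂=1):
  k=0: a=3, p=3, q=1
  k=1: a=1, p=4, q=1
  k=2: a=1, p=7, q=2
  k=3: a=1, p=11, q=3

11/3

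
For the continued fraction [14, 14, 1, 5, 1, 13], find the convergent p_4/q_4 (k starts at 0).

1463/104

Using pₖ = aₖpₖ₋₁ + pₖ₋₂, qₖ = aₖqₖ₋₁ + qₖ₋₂ (with p₋₁=1, p₋₂=0, q₋₁=0, q₋₂=1):
  k=0: a=14, p=14, q=1
  k=1: a=14, p=197, q=14
  k=2: a=1, p=211, q=15
  k=3: a=5, p=1252, q=89
  k=4: a=1, p=1463, q=104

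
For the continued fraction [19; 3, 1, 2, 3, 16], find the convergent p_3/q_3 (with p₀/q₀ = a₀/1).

Using pₖ = aₖpₖ₋₁ + pₖ₋₂, qₖ = aₖqₖ₋₁ + qₖ₋₂ (with p₋₁=1, p₋₂=0, q₋₁=0, q₋₂=1):
  k=0: a=19, p=19, q=1
  k=1: a=3, p=58, q=3
  k=2: a=1, p=77, q=4
  k=3: a=2, p=212, q=11

212/11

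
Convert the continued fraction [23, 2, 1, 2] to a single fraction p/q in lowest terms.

187/8

Fold from the inside: start with 2/1.
  1 + 1/2 = 3/2
  2 + 2/3 = 8/3
  23 + 3/8 = 187/8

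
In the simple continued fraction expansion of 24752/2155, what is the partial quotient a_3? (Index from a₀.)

6

24752 = 11·2155 + 1047   →  a_0 = 11
2155 = 2·1047 + 61   →  a_1 = 2
1047 = 17·61 + 10   →  a_2 = 17
61 = 6·10 + 1   →  a_3 = 6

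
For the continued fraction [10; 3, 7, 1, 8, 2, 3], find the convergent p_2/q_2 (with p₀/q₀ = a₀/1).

227/22

Using pₖ = aₖpₖ₋₁ + pₖ₋₂, qₖ = aₖqₖ₋₁ + qₖ₋₂ (with p₋₁=1, p₋₂=0, q₋₁=0, q₋₂=1):
  k=0: a=10, p=10, q=1
  k=1: a=3, p=31, q=3
  k=2: a=7, p=227, q=22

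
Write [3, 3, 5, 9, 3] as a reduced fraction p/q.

1514/457

Using pₖ = aₖpₖ₋₁ + pₖ₋₂ and qₖ = aₖqₖ₋₁ + qₖ₋₂:
  k=0: a=3, p=3, q=1
  k=1: a=3, p=10, q=3
  k=2: a=5, p=53, q=16
  k=3: a=9, p=487, q=147
  k=4: a=3, p=1514, q=457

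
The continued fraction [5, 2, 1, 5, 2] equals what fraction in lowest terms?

Using pₖ = aₖpₖ₋₁ + pₖ₋₂ and qₖ = aₖqₖ₋₁ + qₖ₋₂:
  k=0: a=5, p=5, q=1
  k=1: a=2, p=11, q=2
  k=2: a=1, p=16, q=3
  k=3: a=5, p=91, q=17
  k=4: a=2, p=198, q=37

198/37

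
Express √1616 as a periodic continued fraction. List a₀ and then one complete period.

[40; 5, 80]

a₀ = ⌊√1616⌋ = 40.
With m₀=0, d₀=1 and mₖ₊₁ = dₖaₖ − mₖ, dₖ₊₁ = (n − mₖ₊₁²)/dₖ, aₖ₊₁ = ⌊(a₀+mₖ₊₁)/dₖ₊₁⌋:
  k=1: m=40, d=16, a=5
  k=2: m=40, d=1, a=80
d=1 and a=2a₀=80 at k=2, so the next step gives (m, d) = (40, 16) again — its k=1 value — and the period has length 2.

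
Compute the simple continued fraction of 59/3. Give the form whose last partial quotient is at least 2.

59 = 19·3 + 2
3 = 1·2 + 1
2 = 2·1 + 0  (stop)
So 59/3 = [19; 1, 2].

[19; 1, 2]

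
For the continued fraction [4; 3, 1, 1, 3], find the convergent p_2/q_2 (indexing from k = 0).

17/4

Using pₖ = aₖpₖ₋₁ + pₖ₋₂, qₖ = aₖqₖ₋₁ + qₖ₋₂ (with p₋₁=1, p₋₂=0, q₋₁=0, q₋₂=1):
  k=0: a=4, p=4, q=1
  k=1: a=3, p=13, q=3
  k=2: a=1, p=17, q=4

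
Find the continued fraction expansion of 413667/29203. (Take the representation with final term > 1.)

413667 = 14*29203 + 4825
29203 = 6*4825 + 253
4825 = 19*253 + 18
253 = 14*18 + 1
18 = 18*1 + 0  (stop)
So 413667/29203 = [14; 6, 19, 14, 18].

[14; 6, 19, 14, 18]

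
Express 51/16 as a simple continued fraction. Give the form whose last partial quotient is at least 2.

51 = 3×16 + 3
16 = 5×3 + 1
3 = 3×1 + 0  (stop)
So 51/16 = [3; 5, 3].

[3; 5, 3]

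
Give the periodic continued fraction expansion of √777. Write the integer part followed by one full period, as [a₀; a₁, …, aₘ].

a₀ = ⌊√777⌋ = 27.
With m₀=0, d₀=1 and mₖ₊₁ = dₖaₖ − mₖ, dₖ₊₁ = (n − mₖ₊₁²)/dₖ, aₖ₊₁ = ⌊(a₀+mₖ₊₁)/dₖ₊₁⌋:
  k=1: m=27, d=48, a=1
  k=2: m=21, d=7, a=6
  k=3: m=21, d=48, a=1
  k=4: m=27, d=1, a=54
d=1 and a=2a₀=54 at k=4, so the next step gives (m, d) = (27, 48) again — its k=1 value — and the period has length 4.

[27; 1, 6, 1, 54]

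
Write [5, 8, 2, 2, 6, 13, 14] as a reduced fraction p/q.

255001/49815

Using pₖ = aₖpₖ₋₁ + pₖ₋₂ and qₖ = aₖqₖ₋₁ + qₖ₋₂:
  k=0: a=5, p=5, q=1
  k=1: a=8, p=41, q=8
  k=2: a=2, p=87, q=17
  k=3: a=2, p=215, q=42
  k=4: a=6, p=1377, q=269
  k=5: a=13, p=18116, q=3539
  k=6: a=14, p=255001, q=49815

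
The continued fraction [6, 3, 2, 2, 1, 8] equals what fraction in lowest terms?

1315/209

Fold from the inside: start with 8/1.
  1 + 1/8 = 9/8
  2 + 8/9 = 26/9
  2 + 9/26 = 61/26
  3 + 26/61 = 209/61
  6 + 61/209 = 1315/209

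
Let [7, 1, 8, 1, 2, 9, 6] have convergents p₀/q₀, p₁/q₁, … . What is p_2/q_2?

Using pₖ = aₖpₖ₋₁ + pₖ₋₂, qₖ = aₖqₖ₋₁ + qₖ₋₂ (with p₋₁=1, p₋₂=0, q₋₁=0, q₋₂=1):
  k=0: a=7, p=7, q=1
  k=1: a=1, p=8, q=1
  k=2: a=8, p=71, q=9

71/9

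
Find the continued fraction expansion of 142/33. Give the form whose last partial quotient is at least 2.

[4; 3, 3, 3]

142 = 4·33 + 10
33 = 3·10 + 3
10 = 3·3 + 1
3 = 3·1 + 0  (stop)
So 142/33 = [4; 3, 3, 3].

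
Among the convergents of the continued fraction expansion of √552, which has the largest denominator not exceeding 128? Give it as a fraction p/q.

2185/93

√552 = [23; 2, 46, …] (period length 2).
Convergents:
  p_0/q_0 = 23/1
  p_1/q_1 = 47/2
  p_2/q_2 = 2185/93
  p_3/q_3 = 4417/188
q_2 = 93 ≤ 128 < 188 = q_3, so the answer is 2185/93.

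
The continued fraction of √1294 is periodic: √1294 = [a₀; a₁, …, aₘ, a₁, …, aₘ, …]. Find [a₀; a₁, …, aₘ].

a₀ = ⌊√1294⌋ = 35.

[35; 1, 34, 1, 70]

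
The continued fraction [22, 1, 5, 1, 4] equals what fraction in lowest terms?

Fold from the inside: start with 4/1.
  1 + 1/4 = 5/4
  5 + 4/5 = 29/5
  1 + 5/29 = 34/29
  22 + 29/34 = 777/34

777/34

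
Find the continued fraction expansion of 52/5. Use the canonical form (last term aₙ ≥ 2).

52 = 10×5 + 2
5 = 2×2 + 1
2 = 2×1 + 0  (stop)
So 52/5 = [10; 2, 2].

[10; 2, 2]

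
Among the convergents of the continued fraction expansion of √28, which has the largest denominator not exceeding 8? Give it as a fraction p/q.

37/7

√28 = [5; 3, 2, 3, 10, …] (period length 4).
Convergents:
  p_0/q_0 = 5/1
  p_1/q_1 = 16/3
  p_2/q_2 = 37/7
  p_3/q_3 = 127/24
q_2 = 7 ≤ 8 < 24 = q_3, so the answer is 37/7.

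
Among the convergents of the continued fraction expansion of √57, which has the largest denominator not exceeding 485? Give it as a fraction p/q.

√57 = [7; 1, 1, 4, 1, 1, 14, …] (period length 6).
Convergents:
  p_0/q_0 = 7/1
  p_1/q_1 = 8/1
  p_2/q_2 = 15/2
  p_3/q_3 = 68/9
  p_4/q_4 = 83/11
  p_5/q_5 = 151/20
  p_6/q_6 = 2197/291
  p_7/q_7 = 2348/311
  p_8/q_8 = 4545/602
q_7 = 311 ≤ 485 < 602 = q_8, so the answer is 2348/311.

2348/311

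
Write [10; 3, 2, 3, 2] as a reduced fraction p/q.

Using pₖ = aₖpₖ₋₁ + pₖ₋₂ and qₖ = aₖqₖ₋₁ + qₖ₋₂:
  k=0: a=10, p=10, q=1
  k=1: a=3, p=31, q=3
  k=2: a=2, p=72, q=7
  k=3: a=3, p=247, q=24
  k=4: a=2, p=566, q=55

566/55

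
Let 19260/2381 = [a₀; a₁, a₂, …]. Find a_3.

3

19260 = 8·2381 + 212   →  a_0 = 8
2381 = 11·212 + 49   →  a_1 = 11
212 = 4·49 + 16   →  a_2 = 4
49 = 3·16 + 1   →  a_3 = 3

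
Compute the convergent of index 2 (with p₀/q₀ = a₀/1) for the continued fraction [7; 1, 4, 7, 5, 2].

39/5

Using pₖ = aₖpₖ₋₁ + pₖ₋₂, qₖ = aₖqₖ₋₁ + qₖ₋₂ (with p₋₁=1, p₋₂=0, q₋₁=0, q₋₂=1):
  k=0: a=7, p=7, q=1
  k=1: a=1, p=8, q=1
  k=2: a=4, p=39, q=5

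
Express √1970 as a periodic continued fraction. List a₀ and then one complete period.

a₀ = ⌊√1970⌋ = 44.
With m₀=0, d₀=1 and mₖ₊₁ = dₖaₖ − mₖ, dₖ₊₁ = (n − mₖ₊₁²)/dₖ, aₖ₊₁ = ⌊(a₀+mₖ₊₁)/dₖ₊₁⌋:
  k=1: m=44, d=34, a=2
  k=2: m=24, d=41, a=1
  k=3: m=17, d=41, a=1
  k=4: m=24, d=34, a=2
  k=5: m=44, d=1, a=88
d=1 and a=2a₀=88 at k=5, so the next step gives (m, d) = (44, 34) again — its k=1 value — and the period has length 5.

[44; 2, 1, 1, 2, 88]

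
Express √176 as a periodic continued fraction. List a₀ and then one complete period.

a₀ = ⌊√176⌋ = 13.
With m₀=0, d₀=1 and mₖ₊₁ = dₖaₖ − mₖ, dₖ₊₁ = (n − mₖ₊₁²)/dₖ, aₖ₊₁ = ⌊(a₀+mₖ₊₁)/dₖ₊₁⌋:
  k=1: m=13, d=7, a=3
  k=2: m=8, d=16, a=1
  k=3: m=8, d=7, a=3
  k=4: m=13, d=1, a=26
d=1 and a=2a₀=26 at k=4, so the next step gives (m, d) = (13, 7) again — its k=1 value — and the period has length 4.

[13; 3, 1, 3, 26]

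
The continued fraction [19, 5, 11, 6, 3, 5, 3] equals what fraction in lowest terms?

Fold from the inside: start with 3/1.
  5 + 1/3 = 16/3
  3 + 3/16 = 51/16
  6 + 16/51 = 322/51
  11 + 51/322 = 3593/322
  5 + 322/3593 = 18287/3593
  19 + 3593/18287 = 351046/18287

351046/18287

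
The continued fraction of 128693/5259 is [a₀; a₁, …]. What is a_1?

128693 = 24·5259 + 2477   →  a_0 = 24
5259 = 2·2477 + 305   →  a_1 = 2

2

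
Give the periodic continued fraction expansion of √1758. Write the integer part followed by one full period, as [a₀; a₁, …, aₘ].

a₀ = ⌊√1758⌋ = 41.
With m₀=0, d₀=1 and mₖ₊₁ = dₖaₖ − mₖ, dₖ₊₁ = (n − mₖ₊₁²)/dₖ, aₖ₊₁ = ⌊(a₀+mₖ₊₁)/dₖ₊₁⌋:
  k=1: m=41, d=77, a=1
  k=2: m=36, d=6, a=12
  k=3: m=36, d=77, a=1
  k=4: m=41, d=1, a=82
d=1 and a=2a₀=82 at k=4, so the next step gives (m, d) = (41, 77) again — its k=1 value — and the period has length 4.

[41; 1, 12, 1, 82]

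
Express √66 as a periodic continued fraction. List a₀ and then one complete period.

[8; 8, 16]

a₀ = ⌊√66⌋ = 8.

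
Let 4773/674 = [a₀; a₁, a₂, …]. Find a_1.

12

4773 = 7·674 + 55   →  a_0 = 7
674 = 12·55 + 14   →  a_1 = 12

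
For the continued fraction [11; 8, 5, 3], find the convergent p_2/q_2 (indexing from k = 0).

456/41

Using pₖ = aₖpₖ₋₁ + pₖ₋₂, qₖ = aₖqₖ₋₁ + qₖ₋₂ (with p₋₁=1, p₋₂=0, q₋₁=0, q₋₂=1):
  k=0: a=11, p=11, q=1
  k=1: a=8, p=89, q=8
  k=2: a=5, p=456, q=41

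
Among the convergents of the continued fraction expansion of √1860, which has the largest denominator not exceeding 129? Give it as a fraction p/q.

2027/47

√1860 = [43; 7, 1, 4, 1, 7, 86, …] (period length 6).
Convergents:
  p_0/q_0 = 43/1
  p_1/q_1 = 302/7
  p_2/q_2 = 345/8
  p_3/q_3 = 1682/39
  p_4/q_4 = 2027/47
  p_5/q_5 = 15871/368
q_4 = 47 ≤ 129 < 368 = q_5, so the answer is 2027/47.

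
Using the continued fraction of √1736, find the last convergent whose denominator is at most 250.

√1736 = [41; 1, 1, 1, 82, …] (period length 4).
Convergents:
  p_0/q_0 = 41/1
  p_1/q_1 = 42/1
  p_2/q_2 = 83/2
  p_3/q_3 = 125/3
  p_4/q_4 = 10333/248
  p_5/q_5 = 10458/251
q_4 = 248 ≤ 250 < 251 = q_5, so the answer is 10333/248.

10333/248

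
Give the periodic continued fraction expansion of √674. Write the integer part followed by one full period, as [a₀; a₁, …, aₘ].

a₀ = ⌊√674⌋ = 25.

[25; 1, 24, 1, 50]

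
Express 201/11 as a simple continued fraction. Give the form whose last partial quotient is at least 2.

[18; 3, 1, 2]

201 = 18*11 + 3
11 = 3*3 + 2
3 = 1*2 + 1
2 = 2*1 + 0  (stop)
So 201/11 = [18; 3, 1, 2].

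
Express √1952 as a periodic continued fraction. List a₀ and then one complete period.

[44; 5, 1, 1, 21, 1, 1, 5, 88]

a₀ = ⌊√1952⌋ = 44.
With m₀=0, d₀=1 and mₖ₊₁ = dₖaₖ − mₖ, dₖ₊₁ = (n − mₖ₊₁²)/dₖ, aₖ₊₁ = ⌊(a₀+mₖ₊₁)/dₖ₊₁⌋:
  k=1: m=44, d=16, a=5
  k=2: m=36, d=41, a=1
  k=3: m=5, d=47, a=1
  k=4: m=42, d=4, a=21
  k=5: m=42, d=47, a=1
  k=6: m=5, d=41, a=1
  k=7: m=36, d=16, a=5
  k=8: m=44, d=1, a=88
d=1 and a=2a₀=88 at k=8, so the next step gives (m, d) = (44, 16) again — its k=1 value — and the period has length 8.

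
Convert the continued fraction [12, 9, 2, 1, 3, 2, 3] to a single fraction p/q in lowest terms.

Using pₖ = aₖpₖ₋₁ + pₖ₋₂ and qₖ = aₖqₖ₋₁ + qₖ₋₂:
  k=0: a=12, p=12, q=1
  k=1: a=9, p=109, q=9
  k=2: a=2, p=230, q=19
  k=3: a=1, p=339, q=28
  k=4: a=3, p=1247, q=103
  k=5: a=2, p=2833, q=234
  k=6: a=3, p=9746, q=805

9746/805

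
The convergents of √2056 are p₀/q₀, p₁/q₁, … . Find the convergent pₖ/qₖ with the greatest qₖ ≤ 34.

√2056 = [45; 2, 1, 10, 1, 2, 90, …] (period length 6).
Convergents:
  p_0/q_0 = 45/1
  p_1/q_1 = 91/2
  p_2/q_2 = 136/3
  p_3/q_3 = 1451/32
  p_4/q_4 = 1587/35
q_3 = 32 ≤ 34 < 35 = q_4, so the answer is 1451/32.

1451/32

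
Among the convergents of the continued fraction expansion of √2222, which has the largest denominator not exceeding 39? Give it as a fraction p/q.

1367/29

√2222 = [47; 7, 4, 7, 94, …] (period length 4).
Convergents:
  p_0/q_0 = 47/1
  p_1/q_1 = 330/7
  p_2/q_2 = 1367/29
  p_3/q_3 = 9899/210
q_2 = 29 ≤ 39 < 210 = q_3, so the answer is 1367/29.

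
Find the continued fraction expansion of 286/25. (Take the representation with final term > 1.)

286 = 11*25 + 11
25 = 2*11 + 3
11 = 3*3 + 2
3 = 1*2 + 1
2 = 2*1 + 0  (stop)
So 286/25 = [11; 2, 3, 1, 2].

[11; 2, 3, 1, 2]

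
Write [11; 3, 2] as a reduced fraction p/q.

79/7

Using pₖ = aₖpₖ₋₁ + pₖ₋₂ and qₖ = aₖqₖ₋₁ + qₖ₋₂:
  k=0: a=11, p=11, q=1
  k=1: a=3, p=34, q=3
  k=2: a=2, p=79, q=7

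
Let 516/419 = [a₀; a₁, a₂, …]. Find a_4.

1

516 = 1·419 + 97   →  a_0 = 1
419 = 4·97 + 31   →  a_1 = 4
97 = 3·31 + 4   →  a_2 = 3
31 = 7·4 + 3   →  a_3 = 7
4 = 1·3 + 1   →  a_4 = 1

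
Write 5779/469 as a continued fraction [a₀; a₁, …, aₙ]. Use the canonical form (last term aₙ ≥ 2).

[12; 3, 9, 2, 3, 2]

5779 = 12×469 + 151
469 = 3×151 + 16
151 = 9×16 + 7
16 = 2×7 + 2
7 = 3×2 + 1
2 = 2×1 + 0  (stop)
So 5779/469 = [12; 3, 9, 2, 3, 2].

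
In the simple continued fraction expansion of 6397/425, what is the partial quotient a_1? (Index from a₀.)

19

6397 = 15·425 + 22   →  a_0 = 15
425 = 19·22 + 7   →  a_1 = 19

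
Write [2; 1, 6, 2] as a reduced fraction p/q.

43/15

Fold from the inside: start with 2/1.
  6 + 1/2 = 13/2
  1 + 2/13 = 15/13
  2 + 13/15 = 43/15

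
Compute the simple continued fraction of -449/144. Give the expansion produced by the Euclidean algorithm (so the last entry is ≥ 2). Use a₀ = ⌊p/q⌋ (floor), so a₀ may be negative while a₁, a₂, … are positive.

[-4; 1, 7, 2, 8]

-449 = -4·144 + 127
144 = 1·127 + 17
127 = 7·17 + 8
17 = 2·8 + 1
8 = 8·1 + 0  (stop)
So -449/144 = [-4; 1, 7, 2, 8].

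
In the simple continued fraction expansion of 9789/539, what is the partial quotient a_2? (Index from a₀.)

5

9789 = 18·539 + 87   →  a_0 = 18
539 = 6·87 + 17   →  a_1 = 6
87 = 5·17 + 2   →  a_2 = 5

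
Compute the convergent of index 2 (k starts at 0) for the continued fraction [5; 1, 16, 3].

101/17

Using pₖ = aₖpₖ₋₁ + pₖ₋₂, qₖ = aₖqₖ₋₁ + qₖ₋₂ (with p₋₁=1, p₋₂=0, q₋₁=0, q₋₂=1):
  k=0: a=5, p=5, q=1
  k=1: a=1, p=6, q=1
  k=2: a=16, p=101, q=17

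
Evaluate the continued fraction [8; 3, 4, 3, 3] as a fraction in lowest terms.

Using pₖ = aₖpₖ₋₁ + pₖ₋₂ and qₖ = aₖqₖ₋₁ + qₖ₋₂:
  k=0: a=8, p=8, q=1
  k=1: a=3, p=25, q=3
  k=2: a=4, p=108, q=13
  k=3: a=3, p=349, q=42
  k=4: a=3, p=1155, q=139

1155/139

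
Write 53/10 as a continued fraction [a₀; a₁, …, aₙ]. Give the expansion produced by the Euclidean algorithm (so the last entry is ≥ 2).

[5; 3, 3]

53 = 5×10 + 3
10 = 3×3 + 1
3 = 3×1 + 0  (stop)
So 53/10 = [5; 3, 3].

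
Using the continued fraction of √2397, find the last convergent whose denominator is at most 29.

1175/24

√2397 = [48; 1, 23, 2, 23, 1, 96, …] (period length 6).
Convergents:
  p_0/q_0 = 48/1
  p_1/q_1 = 49/1
  p_2/q_2 = 1175/24
  p_3/q_3 = 2399/49
q_2 = 24 ≤ 29 < 49 = q_3, so the answer is 1175/24.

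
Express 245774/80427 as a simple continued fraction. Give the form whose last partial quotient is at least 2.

[3; 17, 1, 9, 19, 2, 3, 3]

245774 = 3·80427 + 4493
80427 = 17·4493 + 4046
4493 = 1·4046 + 447
4046 = 9·447 + 23
447 = 19·23 + 10
23 = 2·10 + 3
10 = 3·3 + 1
3 = 3·1 + 0  (stop)
So 245774/80427 = [3; 17, 1, 9, 19, 2, 3, 3].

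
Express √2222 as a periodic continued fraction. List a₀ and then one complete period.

a₀ = ⌊√2222⌋ = 47.
With m₀=0, d₀=1 and mₖ₊₁ = dₖaₖ − mₖ, dₖ₊₁ = (n − mₖ₊₁²)/dₖ, aₖ₊₁ = ⌊(a₀+mₖ₊₁)/dₖ₊₁⌋:
  k=1: m=47, d=13, a=7
  k=2: m=44, d=22, a=4
  k=3: m=44, d=13, a=7
  k=4: m=47, d=1, a=94
d=1 and a=2a₀=94 at k=4, so the next step gives (m, d) = (47, 13) again — its k=1 value — and the period has length 4.

[47; 7, 4, 7, 94]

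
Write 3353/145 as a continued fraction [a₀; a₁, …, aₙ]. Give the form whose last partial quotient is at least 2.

3353 = 23*145 + 18
145 = 8*18 + 1
18 = 18*1 + 0  (stop)
So 3353/145 = [23; 8, 18].

[23; 8, 18]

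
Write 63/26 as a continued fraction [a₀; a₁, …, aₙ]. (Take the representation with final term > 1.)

[2; 2, 2, 1, 3]

63 = 2·26 + 11
26 = 2·11 + 4
11 = 2·4 + 3
4 = 1·3 + 1
3 = 3·1 + 0  (stop)
So 63/26 = [2; 2, 2, 1, 3].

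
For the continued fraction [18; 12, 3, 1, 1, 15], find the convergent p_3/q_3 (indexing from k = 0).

Using pₖ = aₖpₖ₋₁ + pₖ₋₂, qₖ = aₖqₖ₋₁ + qₖ₋₂ (with p₋₁=1, p₋₂=0, q₋₁=0, q₋₂=1):
  k=0: a=18, p=18, q=1
  k=1: a=12, p=217, q=12
  k=2: a=3, p=669, q=37
  k=3: a=1, p=886, q=49

886/49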